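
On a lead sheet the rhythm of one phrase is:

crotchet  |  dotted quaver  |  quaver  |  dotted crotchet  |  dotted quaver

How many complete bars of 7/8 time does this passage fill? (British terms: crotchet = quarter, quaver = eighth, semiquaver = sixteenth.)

1

One bar of 7/8 = 14 sixteenth notes.
Express everything in sixteenth notes: crotchet = 4; dotted quaver = 3; quaver = 2; dotted crotchet = 6; dotted quaver = 3.
Adding: 4 + 3 + 2 + 6 + 3 = 18.
18 ÷ 14 = 1 complete bar with 4 left over.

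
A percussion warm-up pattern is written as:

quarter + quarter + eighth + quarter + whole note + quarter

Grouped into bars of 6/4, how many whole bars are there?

One bar of 6/4 = 12 eighth notes.
In eighth notes: quarter = 2; quarter = 2; eighth = 1; quarter = 2; whole note = 8; quarter = 2.
Adding: 2 + 2 + 1 + 2 + 8 + 2 = 17.
17 ÷ 12 = 1 complete bar with 5 left over.

1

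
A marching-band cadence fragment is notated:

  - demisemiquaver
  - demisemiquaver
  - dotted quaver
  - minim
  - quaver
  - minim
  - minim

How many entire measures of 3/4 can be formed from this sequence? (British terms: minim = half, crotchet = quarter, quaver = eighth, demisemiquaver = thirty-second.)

2

One bar of 3/4 = 24 thirty-second notes.
In thirty-second notes: demisemiquaver = 1; demisemiquaver = 1; dotted quaver = 6; minim = 16; quaver = 4; minim = 16; minim = 16.
Adding: 1 + 1 + 6 + 16 + 4 + 16 + 16 = 60.
60 ÷ 24 = 2 complete bars with 12 left over.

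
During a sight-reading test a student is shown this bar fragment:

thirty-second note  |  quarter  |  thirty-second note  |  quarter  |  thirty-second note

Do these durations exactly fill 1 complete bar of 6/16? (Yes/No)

One bar of 6/16 = 12 thirty-second notes.
Convert each value to thirty-second notes: thirty-second note = 1; quarter = 8; thirty-second note = 1; quarter = 8; thirty-second note = 1.
Sum: 1 + 8 + 1 + 8 + 1 = 19.
19 exceeds 12, so the answer is No.

No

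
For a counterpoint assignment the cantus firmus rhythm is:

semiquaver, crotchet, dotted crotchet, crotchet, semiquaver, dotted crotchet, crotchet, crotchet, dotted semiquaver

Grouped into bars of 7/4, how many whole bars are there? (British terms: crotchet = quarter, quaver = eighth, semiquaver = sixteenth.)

One bar of 7/4 = 56 thirty-second notes.
Working in thirty-second notes: semiquaver = 2; crotchet = 8; dotted crotchet = 12; crotchet = 8; semiquaver = 2; dotted crotchet = 12; crotchet = 8; crotchet = 8; dotted semiquaver = 3.
Adding: 2 + 8 + 12 + 8 + 2 + 12 + 8 + 8 + 3 = 63.
63 ÷ 56 = 1 complete bar with 7 left over.

1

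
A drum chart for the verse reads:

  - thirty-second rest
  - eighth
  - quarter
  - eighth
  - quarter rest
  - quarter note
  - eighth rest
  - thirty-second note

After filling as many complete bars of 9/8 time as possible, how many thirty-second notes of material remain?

One bar of 9/8 = 36 thirty-second notes.
Working in thirty-second notes: thirty-second rest = 1; eighth = 4; quarter = 8; eighth = 4; quarter rest = 8; quarter note = 8; eighth rest = 4; thirty-second note = 1.
Adding: 1 + 4 + 8 + 4 + 8 + 8 + 4 + 1 = 38.
38 ÷ 36 = 1 complete bar with 2 thirty-second notes remaining.

2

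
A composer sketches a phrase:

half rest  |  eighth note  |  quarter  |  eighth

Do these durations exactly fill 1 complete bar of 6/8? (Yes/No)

No

One bar of 6/8 = 6 eighth notes.
In eighth notes: half rest = 4; eighth note = 1; quarter = 2; eighth = 1.
Total: 4 + 1 + 2 + 1 = 8.
8 exceeds 6, so the answer is No.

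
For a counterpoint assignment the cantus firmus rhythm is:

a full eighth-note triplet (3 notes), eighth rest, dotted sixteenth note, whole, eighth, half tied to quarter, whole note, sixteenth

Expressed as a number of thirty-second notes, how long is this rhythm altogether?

Working in thirty-second notes: a full eighth-note triplet (3 notes) (three triplet eighths span one quarter) = 8; eighth rest = 4; dotted sixteenth note = 3; whole = 32; eighth = 4; half tied to quarter (half + quarter) = 24; whole note = 32; sixteenth = 2.
Altogether 8 + 4 + 3 + 32 + 4 + 24 + 32 + 2 = 109 thirty-second notes.

109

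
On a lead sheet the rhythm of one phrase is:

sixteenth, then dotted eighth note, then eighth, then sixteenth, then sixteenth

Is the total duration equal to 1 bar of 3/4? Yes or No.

One bar of 3/4 = 12 sixteenth notes.
Each duration in sixteenth notes: sixteenth = 1; dotted eighth note = 3; eighth = 2; sixteenth = 1; sixteenth = 1.
Altogether 1 + 3 + 2 + 1 + 1 = 8.
8 falls short of 12, so the answer is No.

No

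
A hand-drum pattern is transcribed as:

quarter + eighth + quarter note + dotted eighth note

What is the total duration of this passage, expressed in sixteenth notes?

Convert each value to sixteenth notes: quarter = 4; eighth = 2; quarter note = 4; dotted eighth note = 3.
Altogether 4 + 2 + 4 + 3 = 13 sixteenth notes.

13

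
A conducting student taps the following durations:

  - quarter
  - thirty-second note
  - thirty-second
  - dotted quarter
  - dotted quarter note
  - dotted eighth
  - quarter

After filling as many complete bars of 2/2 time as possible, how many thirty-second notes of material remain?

One bar of 2/2 = 32 thirty-second notes.
Each duration in thirty-second notes: quarter = 8; thirty-second note = 1; thirty-second = 1; dotted quarter = 12; dotted quarter note = 12; dotted eighth = 6; quarter = 8.
Adding: 8 + 1 + 1 + 12 + 12 + 6 + 8 = 48.
48 ÷ 32 = 1 complete bar with 16 thirty-second notes remaining.

16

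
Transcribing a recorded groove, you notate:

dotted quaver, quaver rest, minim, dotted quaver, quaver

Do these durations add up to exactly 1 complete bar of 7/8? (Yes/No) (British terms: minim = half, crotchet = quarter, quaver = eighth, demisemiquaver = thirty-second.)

One bar of 7/8 = 14 sixteenth notes.
Each duration in sixteenth notes: dotted quaver = 3; quaver rest = 2; minim = 8; dotted quaver = 3; quaver = 2.
Altogether 3 + 2 + 8 + 3 + 2 = 18.
18 exceeds 14, so the answer is No.

No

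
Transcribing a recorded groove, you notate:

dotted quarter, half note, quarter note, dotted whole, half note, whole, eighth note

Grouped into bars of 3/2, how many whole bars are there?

One bar of 3/2 = 12 eighth notes.
Express everything in eighth notes: dotted quarter = 3; half note = 4; quarter note = 2; dotted whole = 12; half note = 4; whole = 8; eighth note = 1.
Adding: 3 + 4 + 2 + 12 + 4 + 8 + 1 = 34.
34 ÷ 12 = 2 complete bars with 10 left over.

2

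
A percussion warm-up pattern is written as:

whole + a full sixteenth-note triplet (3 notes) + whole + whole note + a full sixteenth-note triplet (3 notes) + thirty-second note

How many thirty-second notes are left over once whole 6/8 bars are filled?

One bar of 6/8 = 24 thirty-second notes.
In thirty-second notes: whole = 32; a full sixteenth-note triplet (3 notes) (three triplet sixteenths span one eighth) = 4; whole = 32; whole note = 32; a full sixteenth-note triplet (3 notes) (three triplet sixteenths span one eighth) = 4; thirty-second note = 1.
Total: 32 + 4 + 32 + 32 + 4 + 1 = 105.
105 ÷ 24 = 4 complete bars with 9 thirty-second notes remaining.

9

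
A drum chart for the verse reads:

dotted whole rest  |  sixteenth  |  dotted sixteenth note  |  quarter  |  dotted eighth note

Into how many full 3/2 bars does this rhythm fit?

One bar of 3/2 = 48 thirty-second notes.
In thirty-second notes: dotted whole rest = 48; sixteenth = 2; dotted sixteenth note = 3; quarter = 8; dotted eighth note = 6.
Total: 48 + 2 + 3 + 8 + 6 = 67.
67 ÷ 48 = 1 complete bar with 19 left over.

1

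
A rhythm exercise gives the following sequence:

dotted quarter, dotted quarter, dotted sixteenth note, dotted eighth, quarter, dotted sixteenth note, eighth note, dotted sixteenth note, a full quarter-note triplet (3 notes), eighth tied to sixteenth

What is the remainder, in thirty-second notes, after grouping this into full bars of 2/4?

9

One bar of 2/4 = 16 thirty-second notes.
Convert each value to thirty-second notes: dotted quarter = 12; dotted quarter = 12; dotted sixteenth note = 3; dotted eighth = 6; quarter = 8; dotted sixteenth note = 3; eighth note = 4; dotted sixteenth note = 3; a full quarter-note triplet (3 notes) (three triplet quarters span one half) = 16; eighth tied to sixteenth (eighth + sixteenth) = 6.
Sum: 12 + 12 + 3 + 6 + 8 + 3 + 4 + 3 + 16 + 6 = 73.
73 ÷ 16 = 4 complete bars with 9 thirty-second notes remaining.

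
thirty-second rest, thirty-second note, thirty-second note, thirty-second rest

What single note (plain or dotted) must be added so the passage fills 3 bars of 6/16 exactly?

whole note

3 bars of 6/16 = 36 thirty-second notes.
Working in thirty-second notes: thirty-second rest = 1; thirty-second note = 1; thirty-second note = 1; thirty-second rest = 1.
Sum: 1 + 1 + 1 + 1 = 4.
Remaining: 36 − 4 = 32 thirty-second notes, which is a whole note.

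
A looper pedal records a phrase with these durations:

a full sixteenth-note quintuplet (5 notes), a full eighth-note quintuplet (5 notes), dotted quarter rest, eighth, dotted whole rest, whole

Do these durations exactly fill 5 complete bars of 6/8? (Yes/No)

One bar of 6/8 = 6 eighth notes, so 5 bars = 30.
Working in eighth notes: a full sixteenth-note quintuplet (5 notes) (five quintuplet sixteenths span one quarter) = 2; a full eighth-note quintuplet (5 notes) (five quintuplet eighths span one half) = 4; dotted quarter rest = 3; eighth = 1; dotted whole rest = 12; whole = 8.
Total: 2 + 4 + 3 + 1 + 12 + 8 = 30.
30 equals 30, so the answer is Yes.

Yes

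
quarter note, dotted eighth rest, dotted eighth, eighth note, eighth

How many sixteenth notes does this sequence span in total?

14

Convert each value to sixteenth notes: quarter note = 4; dotted eighth rest = 3; dotted eighth = 3; eighth note = 2; eighth = 2.
Altogether 4 + 3 + 3 + 2 + 2 = 14 sixteenth notes.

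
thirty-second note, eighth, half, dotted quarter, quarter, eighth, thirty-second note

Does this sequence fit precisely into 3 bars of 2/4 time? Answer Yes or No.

No

One bar of 2/4 = 16 thirty-second notes, so 3 bars = 48.
Convert each value to thirty-second notes: thirty-second note = 1; eighth = 4; half = 16; dotted quarter = 12; quarter = 8; eighth = 4; thirty-second note = 1.
Sum: 1 + 4 + 16 + 12 + 8 + 4 + 1 = 46.
46 falls short of 48, so the answer is No.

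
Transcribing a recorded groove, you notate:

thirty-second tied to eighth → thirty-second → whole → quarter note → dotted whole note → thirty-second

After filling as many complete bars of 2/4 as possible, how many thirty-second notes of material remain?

One bar of 2/4 = 16 thirty-second notes.
In thirty-second notes: thirty-second tied to eighth (thirty-second + eighth) = 5; thirty-second = 1; whole = 32; quarter note = 8; dotted whole note = 48; thirty-second = 1.
Altogether 5 + 1 + 32 + 8 + 48 + 1 = 95.
95 ÷ 16 = 5 complete bars with 15 thirty-second notes remaining.

15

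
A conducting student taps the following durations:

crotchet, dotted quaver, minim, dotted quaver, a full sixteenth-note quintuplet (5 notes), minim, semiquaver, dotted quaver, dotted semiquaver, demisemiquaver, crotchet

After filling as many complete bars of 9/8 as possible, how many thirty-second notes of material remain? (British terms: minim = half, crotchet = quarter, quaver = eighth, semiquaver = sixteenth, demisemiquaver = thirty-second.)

8

One bar of 9/8 = 36 thirty-second notes.
In thirty-second notes: crotchet = 8; dotted quaver = 6; minim = 16; dotted quaver = 6; a full sixteenth-note quintuplet (5 notes) (five quintuplet sixteenths span one quarter) = 8; minim = 16; semiquaver = 2; dotted quaver = 6; dotted semiquaver = 3; demisemiquaver = 1; crotchet = 8.
Total: 8 + 6 + 16 + 6 + 8 + 16 + 2 + 6 + 3 + 1 + 8 = 80.
80 ÷ 36 = 2 complete bars with 8 thirty-second notes remaining.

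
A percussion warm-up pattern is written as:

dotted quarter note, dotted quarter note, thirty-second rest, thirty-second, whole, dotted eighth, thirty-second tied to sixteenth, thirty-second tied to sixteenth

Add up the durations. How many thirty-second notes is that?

Working in thirty-second notes: dotted quarter note = 12; dotted quarter note = 12; thirty-second rest = 1; thirty-second = 1; whole = 32; dotted eighth = 6; thirty-second tied to sixteenth (thirty-second + sixteenth) = 3; thirty-second tied to sixteenth (thirty-second + sixteenth) = 3.
Adding: 12 + 12 + 1 + 1 + 32 + 6 + 3 + 3 = 70 thirty-second notes.

70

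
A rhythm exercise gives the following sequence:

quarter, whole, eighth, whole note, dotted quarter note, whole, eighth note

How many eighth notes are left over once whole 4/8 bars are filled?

One bar of 4/8 = 4 eighth notes.
Working in eighth notes: quarter = 2; whole = 8; eighth = 1; whole note = 8; dotted quarter note = 3; whole = 8; eighth note = 1.
Adding: 2 + 8 + 1 + 8 + 3 + 8 + 1 = 31.
31 ÷ 4 = 7 complete bars with 3 eighth notes remaining.

3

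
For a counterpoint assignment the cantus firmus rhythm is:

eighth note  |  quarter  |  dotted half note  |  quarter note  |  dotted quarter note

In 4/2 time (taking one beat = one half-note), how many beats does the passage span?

3.5

One half-note beat = 4 eighth notes.
Express everything in eighth notes: eighth note = 1; quarter = 2; dotted half note = 6; quarter note = 2; dotted quarter note = 3.
Total: 1 + 2 + 6 + 2 + 3 = 14.
14 ÷ 4 = 3.5 beats.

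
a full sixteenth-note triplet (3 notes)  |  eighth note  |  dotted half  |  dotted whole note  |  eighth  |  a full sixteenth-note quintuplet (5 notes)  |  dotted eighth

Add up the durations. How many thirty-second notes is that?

98

Convert each value to thirty-second notes: a full sixteenth-note triplet (3 notes) (three triplet sixteenths span one eighth) = 4; eighth note = 4; dotted half = 24; dotted whole note = 48; eighth = 4; a full sixteenth-note quintuplet (5 notes) (five quintuplet sixteenths span one quarter) = 8; dotted eighth = 6.
Adding: 4 + 4 + 24 + 48 + 4 + 8 + 6 = 98 thirty-second notes.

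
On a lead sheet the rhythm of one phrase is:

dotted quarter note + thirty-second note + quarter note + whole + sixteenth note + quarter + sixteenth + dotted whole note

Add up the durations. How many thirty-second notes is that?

113

Each duration in thirty-second notes: dotted quarter note = 12; thirty-second note = 1; quarter note = 8; whole = 32; sixteenth note = 2; quarter = 8; sixteenth = 2; dotted whole note = 48.
Adding: 12 + 1 + 8 + 32 + 2 + 8 + 2 + 48 = 113 thirty-second notes.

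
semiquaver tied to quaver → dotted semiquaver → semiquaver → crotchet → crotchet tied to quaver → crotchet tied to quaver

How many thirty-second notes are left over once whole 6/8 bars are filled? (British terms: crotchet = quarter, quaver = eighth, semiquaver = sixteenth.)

One bar of 6/8 = 24 thirty-second notes.
Express everything in thirty-second notes: semiquaver tied to quaver (semiquaver + quaver) = 6; dotted semiquaver = 3; semiquaver = 2; crotchet = 8; crotchet tied to quaver (crotchet + quaver) = 12; crotchet tied to quaver (crotchet + quaver) = 12.
Altogether 6 + 3 + 2 + 8 + 12 + 12 = 43.
43 ÷ 24 = 1 complete bar with 19 thirty-second notes remaining.

19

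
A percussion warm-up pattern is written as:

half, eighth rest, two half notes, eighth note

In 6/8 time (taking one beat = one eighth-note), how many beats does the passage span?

14

One eighth-note beat = 2 sixteenth notes.
Working in sixteenth notes: half = 8; eighth rest = 2; half note = 8; half note = 8; eighth note = 2.
Altogether 8 + 2 + 8 + 8 + 2 = 28.
28 ÷ 2 = 14 beats.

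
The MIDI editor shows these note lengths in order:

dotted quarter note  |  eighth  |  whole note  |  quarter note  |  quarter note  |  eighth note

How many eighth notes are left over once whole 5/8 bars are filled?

2

One bar of 5/8 = 5 eighth notes.
Convert each value to eighth notes: dotted quarter note = 3; eighth = 1; whole note = 8; quarter note = 2; quarter note = 2; eighth note = 1.
Sum: 3 + 1 + 8 + 2 + 2 + 1 = 17.
17 ÷ 5 = 3 complete bars with 2 eighth notes remaining.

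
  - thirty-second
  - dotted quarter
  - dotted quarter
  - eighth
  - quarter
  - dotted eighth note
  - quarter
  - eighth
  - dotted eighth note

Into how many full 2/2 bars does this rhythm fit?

1

One bar of 2/2 = 32 thirty-second notes.
Each duration in thirty-second notes: thirty-second = 1; dotted quarter = 12; dotted quarter = 12; eighth = 4; quarter = 8; dotted eighth note = 6; quarter = 8; eighth = 4; dotted eighth note = 6.
Altogether 1 + 12 + 12 + 4 + 8 + 6 + 8 + 4 + 6 = 61.
61 ÷ 32 = 1 complete bar with 29 left over.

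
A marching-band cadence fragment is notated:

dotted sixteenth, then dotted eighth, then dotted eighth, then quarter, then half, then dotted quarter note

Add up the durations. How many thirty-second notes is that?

51

Each duration in thirty-second notes: dotted sixteenth = 3; dotted eighth = 6; dotted eighth = 6; quarter = 8; half = 16; dotted quarter note = 12.
Sum: 3 + 6 + 6 + 8 + 16 + 12 = 51 thirty-second notes.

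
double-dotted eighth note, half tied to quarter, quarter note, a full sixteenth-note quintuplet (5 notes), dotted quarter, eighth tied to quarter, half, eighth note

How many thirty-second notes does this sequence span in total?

91

Working in thirty-second notes: double-dotted eighth note = 7; half tied to quarter (half + quarter) = 24; quarter note = 8; a full sixteenth-note quintuplet (5 notes) (five quintuplet sixteenths span one quarter) = 8; dotted quarter = 12; eighth tied to quarter (eighth + quarter) = 12; half = 16; eighth note = 4.
Sum: 7 + 24 + 8 + 8 + 12 + 12 + 16 + 4 = 91 thirty-second notes.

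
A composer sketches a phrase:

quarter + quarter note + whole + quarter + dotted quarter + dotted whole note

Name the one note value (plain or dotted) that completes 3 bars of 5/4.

eighth note

3 bars of 5/4 = 30 eighth notes.
Working in eighth notes: quarter = 2; quarter note = 2; whole = 8; quarter = 2; dotted quarter = 3; dotted whole note = 12.
Total: 2 + 2 + 8 + 2 + 3 + 12 = 29.
Remaining: 30 − 29 = 1 eighth note, which is a eighth note.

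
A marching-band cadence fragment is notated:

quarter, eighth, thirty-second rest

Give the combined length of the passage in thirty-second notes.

13

Express everything in thirty-second notes: quarter = 8; eighth = 4; thirty-second rest = 1.
Altogether 8 + 4 + 1 = 13 thirty-second notes.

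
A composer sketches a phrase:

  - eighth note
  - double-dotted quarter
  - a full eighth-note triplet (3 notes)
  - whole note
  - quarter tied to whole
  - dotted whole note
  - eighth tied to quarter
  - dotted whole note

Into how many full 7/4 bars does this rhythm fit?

One bar of 7/4 = 28 sixteenth notes.
Working in sixteenth notes: eighth note = 2; double-dotted quarter = 7; a full eighth-note triplet (3 notes) (three triplet eighths span one quarter) = 4; whole note = 16; quarter tied to whole (quarter + whole) = 20; dotted whole note = 24; eighth tied to quarter (eighth + quarter) = 6; dotted whole note = 24.
Adding: 2 + 7 + 4 + 16 + 20 + 24 + 6 + 24 = 103.
103 ÷ 28 = 3 complete bars with 19 left over.

3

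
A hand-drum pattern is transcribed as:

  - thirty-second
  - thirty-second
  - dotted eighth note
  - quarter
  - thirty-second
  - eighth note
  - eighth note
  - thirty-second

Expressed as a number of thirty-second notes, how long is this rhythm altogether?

Express everything in thirty-second notes: thirty-second = 1; thirty-second = 1; dotted eighth note = 6; quarter = 8; thirty-second = 1; eighth note = 4; eighth note = 4; thirty-second = 1.
Adding: 1 + 1 + 6 + 8 + 1 + 4 + 4 + 1 = 26 thirty-second notes.

26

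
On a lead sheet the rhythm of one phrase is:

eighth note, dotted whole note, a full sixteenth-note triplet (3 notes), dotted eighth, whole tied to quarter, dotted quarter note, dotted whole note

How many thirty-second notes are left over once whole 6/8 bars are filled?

One bar of 6/8 = 12 sixteenth notes.
Working in sixteenth notes: eighth note = 2; dotted whole note = 24; a full sixteenth-note triplet (3 notes) (three triplet sixteenths span one eighth) = 2; dotted eighth = 3; whole tied to quarter (whole + quarter) = 20; dotted quarter note = 6; dotted whole note = 24.
Total: 2 + 24 + 2 + 3 + 20 + 6 + 24 = 81.
81 ÷ 12 = 6 complete bars with 9 sixteenth notes remaining = 18 thirty-second notes.

18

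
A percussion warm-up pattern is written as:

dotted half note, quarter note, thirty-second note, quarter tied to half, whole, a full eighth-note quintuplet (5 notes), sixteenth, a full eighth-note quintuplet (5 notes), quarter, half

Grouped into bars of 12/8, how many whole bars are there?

3

One bar of 12/8 = 48 thirty-second notes.
Working in thirty-second notes: dotted half note = 24; quarter note = 8; thirty-second note = 1; quarter tied to half (quarter + half) = 24; whole = 32; a full eighth-note quintuplet (5 notes) (five quintuplet eighths span one half) = 16; sixteenth = 2; a full eighth-note quintuplet (5 notes) (five quintuplet eighths span one half) = 16; quarter = 8; half = 16.
Total: 24 + 8 + 1 + 24 + 32 + 16 + 2 + 16 + 8 + 16 = 147.
147 ÷ 48 = 3 complete bars with 3 left over.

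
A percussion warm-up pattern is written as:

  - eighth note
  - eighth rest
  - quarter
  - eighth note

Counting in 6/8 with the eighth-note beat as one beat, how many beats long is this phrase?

One eighth-note beat = 2 sixteenth notes.
In sixteenth notes: eighth note = 2; eighth rest = 2; quarter = 4; eighth note = 2.
Total: 2 + 2 + 4 + 2 = 10.
10 ÷ 2 = 5 beats.

5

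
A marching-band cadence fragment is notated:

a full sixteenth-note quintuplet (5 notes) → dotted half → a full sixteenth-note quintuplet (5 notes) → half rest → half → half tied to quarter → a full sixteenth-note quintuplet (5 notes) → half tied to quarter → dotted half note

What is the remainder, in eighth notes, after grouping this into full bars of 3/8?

2

One bar of 3/8 = 3 eighth notes.
Working in eighth notes: a full sixteenth-note quintuplet (5 notes) (five quintuplet sixteenths span one quarter) = 2; dotted half = 6; a full sixteenth-note quintuplet (5 notes) (five quintuplet sixteenths span one quarter) = 2; half rest = 4; half = 4; half tied to quarter (half + quarter) = 6; a full sixteenth-note quintuplet (5 notes) (five quintuplet sixteenths span one quarter) = 2; half tied to quarter (half + quarter) = 6; dotted half note = 6.
Adding: 2 + 6 + 2 + 4 + 4 + 6 + 2 + 6 + 6 = 38.
38 ÷ 3 = 12 complete bars with 2 eighth notes remaining.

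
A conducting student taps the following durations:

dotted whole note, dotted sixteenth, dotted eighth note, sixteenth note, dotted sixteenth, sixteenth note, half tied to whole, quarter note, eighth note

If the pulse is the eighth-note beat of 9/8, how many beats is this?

One eighth-note beat = 4 thirty-second notes.
In thirty-second notes: dotted whole note = 48; dotted sixteenth = 3; dotted eighth note = 6; sixteenth note = 2; dotted sixteenth = 3; sixteenth note = 2; half tied to whole (half + whole) = 48; quarter note = 8; eighth note = 4.
Total: 48 + 3 + 6 + 2 + 3 + 2 + 48 + 8 + 4 = 124.
124 ÷ 4 = 31 beats.

31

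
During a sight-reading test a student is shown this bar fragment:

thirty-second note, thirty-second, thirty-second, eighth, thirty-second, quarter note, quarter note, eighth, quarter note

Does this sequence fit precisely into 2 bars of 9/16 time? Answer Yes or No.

One bar of 9/16 = 18 thirty-second notes, so 2 bars = 36.
In thirty-second notes: thirty-second note = 1; thirty-second = 1; thirty-second = 1; eighth = 4; thirty-second = 1; quarter note = 8; quarter note = 8; eighth = 4; quarter note = 8.
Sum: 1 + 1 + 1 + 4 + 1 + 8 + 8 + 4 + 8 = 36.
36 equals 36, so the answer is Yes.

Yes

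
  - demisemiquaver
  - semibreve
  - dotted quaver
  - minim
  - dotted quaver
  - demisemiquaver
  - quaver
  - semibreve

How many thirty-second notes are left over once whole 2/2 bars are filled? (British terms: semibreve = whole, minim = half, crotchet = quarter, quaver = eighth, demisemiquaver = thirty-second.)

2

One bar of 2/2 = 32 thirty-second notes.
Express everything in thirty-second notes: demisemiquaver = 1; semibreve = 32; dotted quaver = 6; minim = 16; dotted quaver = 6; demisemiquaver = 1; quaver = 4; semibreve = 32.
Total: 1 + 32 + 6 + 16 + 6 + 1 + 4 + 32 = 98.
98 ÷ 32 = 3 complete bars with 2 thirty-second notes remaining.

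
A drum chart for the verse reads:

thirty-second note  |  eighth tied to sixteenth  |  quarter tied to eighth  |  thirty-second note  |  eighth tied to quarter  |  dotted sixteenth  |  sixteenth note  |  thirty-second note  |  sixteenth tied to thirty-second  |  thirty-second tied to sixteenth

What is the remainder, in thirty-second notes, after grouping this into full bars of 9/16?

One bar of 9/16 = 18 thirty-second notes.
Each duration in thirty-second notes: thirty-second note = 1; eighth tied to sixteenth (eighth + sixteenth) = 6; quarter tied to eighth (quarter + eighth) = 12; thirty-second note = 1; eighth tied to quarter (eighth + quarter) = 12; dotted sixteenth = 3; sixteenth note = 2; thirty-second note = 1; sixteenth tied to thirty-second (sixteenth + thirty-second) = 3; thirty-second tied to sixteenth (thirty-second + sixteenth) = 3.
Total: 1 + 6 + 12 + 1 + 12 + 3 + 2 + 1 + 3 + 3 = 44.
44 ÷ 18 = 2 complete bars with 8 thirty-second notes remaining.

8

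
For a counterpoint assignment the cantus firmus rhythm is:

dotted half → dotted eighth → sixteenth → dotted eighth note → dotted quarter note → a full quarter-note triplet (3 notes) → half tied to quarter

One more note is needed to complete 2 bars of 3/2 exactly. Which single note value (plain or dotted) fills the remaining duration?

dotted eighth note

2 bars of 3/2 = 48 sixteenth notes.
Working in sixteenth notes: dotted half = 12; dotted eighth = 3; sixteenth = 1; dotted eighth note = 3; dotted quarter note = 6; a full quarter-note triplet (3 notes) (three triplet quarters span one half) = 8; half tied to quarter (half + quarter) = 12.
Sum: 12 + 3 + 1 + 3 + 6 + 8 + 12 = 45.
Remaining: 48 − 45 = 3 sixteenth notes, which is a dotted eighth note.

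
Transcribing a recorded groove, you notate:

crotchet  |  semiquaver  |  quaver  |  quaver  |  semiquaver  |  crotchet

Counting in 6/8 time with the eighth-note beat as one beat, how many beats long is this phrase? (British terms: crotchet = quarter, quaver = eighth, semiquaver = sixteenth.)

One eighth-note beat = 2 sixteenth notes.
Express everything in sixteenth notes: crotchet = 4; semiquaver = 1; quaver = 2; quaver = 2; semiquaver = 1; crotchet = 4.
Total: 4 + 1 + 2 + 2 + 1 + 4 = 14.
14 ÷ 2 = 7 beats.

7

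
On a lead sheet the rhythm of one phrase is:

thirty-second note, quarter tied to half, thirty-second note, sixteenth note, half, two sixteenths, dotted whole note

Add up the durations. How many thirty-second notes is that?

Each duration in thirty-second notes: thirty-second note = 1; quarter tied to half (quarter + half) = 24; thirty-second note = 1; sixteenth note = 2; half = 16; sixteenth = 2; sixteenth = 2; dotted whole note = 48.
Altogether 1 + 24 + 1 + 2 + 16 + 2 + 2 + 48 = 96 thirty-second notes.

96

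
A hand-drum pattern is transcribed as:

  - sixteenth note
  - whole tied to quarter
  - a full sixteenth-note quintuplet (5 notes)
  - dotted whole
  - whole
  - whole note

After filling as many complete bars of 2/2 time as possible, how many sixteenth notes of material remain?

1

One bar of 2/2 = 16 sixteenth notes.
Each duration in sixteenth notes: sixteenth note = 1; whole tied to quarter (whole + quarter) = 20; a full sixteenth-note quintuplet (5 notes) (five quintuplet sixteenths span one quarter) = 4; dotted whole = 24; whole = 16; whole note = 16.
Adding: 1 + 20 + 4 + 24 + 16 + 16 = 81.
81 ÷ 16 = 5 complete bars with 1 sixteenth note remaining.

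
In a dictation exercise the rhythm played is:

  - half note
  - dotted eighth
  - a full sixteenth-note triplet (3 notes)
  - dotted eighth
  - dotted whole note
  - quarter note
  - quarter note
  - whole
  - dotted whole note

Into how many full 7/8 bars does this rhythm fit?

One bar of 7/8 = 14 sixteenth notes.
Each duration in sixteenth notes: half note = 8; dotted eighth = 3; a full sixteenth-note triplet (3 notes) (three triplet sixteenths span one eighth) = 2; dotted eighth = 3; dotted whole note = 24; quarter note = 4; quarter note = 4; whole = 16; dotted whole note = 24.
Total: 8 + 3 + 2 + 3 + 24 + 4 + 4 + 16 + 24 = 88.
88 ÷ 14 = 6 complete bars with 4 left over.

6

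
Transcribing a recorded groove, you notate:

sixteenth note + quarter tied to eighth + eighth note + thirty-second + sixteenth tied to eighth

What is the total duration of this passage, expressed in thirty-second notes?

In thirty-second notes: sixteenth note = 2; quarter tied to eighth (quarter + eighth) = 12; eighth note = 4; thirty-second = 1; sixteenth tied to eighth (sixteenth + eighth) = 6.
Sum: 2 + 12 + 4 + 1 + 6 = 25 thirty-second notes.

25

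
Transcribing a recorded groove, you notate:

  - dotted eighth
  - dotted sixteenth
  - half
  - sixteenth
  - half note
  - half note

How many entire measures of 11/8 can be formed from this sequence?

One bar of 11/8 = 44 thirty-second notes.
Express everything in thirty-second notes: dotted eighth = 6; dotted sixteenth = 3; half = 16; sixteenth = 2; half note = 16; half note = 16.
Sum: 6 + 3 + 16 + 2 + 16 + 16 = 59.
59 ÷ 44 = 1 complete bar with 15 left over.

1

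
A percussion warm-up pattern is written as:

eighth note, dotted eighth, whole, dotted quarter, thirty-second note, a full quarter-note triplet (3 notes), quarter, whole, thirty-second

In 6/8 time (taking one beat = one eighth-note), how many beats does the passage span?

One eighth-note beat = 4 thirty-second notes.
Express everything in thirty-second notes: eighth note = 4; dotted eighth = 6; whole = 32; dotted quarter = 12; thirty-second note = 1; a full quarter-note triplet (3 notes) (three triplet quarters span one half) = 16; quarter = 8; whole = 32; thirty-second = 1.
Sum: 4 + 6 + 32 + 12 + 1 + 16 + 8 + 32 + 1 = 112.
112 ÷ 4 = 28 beats.

28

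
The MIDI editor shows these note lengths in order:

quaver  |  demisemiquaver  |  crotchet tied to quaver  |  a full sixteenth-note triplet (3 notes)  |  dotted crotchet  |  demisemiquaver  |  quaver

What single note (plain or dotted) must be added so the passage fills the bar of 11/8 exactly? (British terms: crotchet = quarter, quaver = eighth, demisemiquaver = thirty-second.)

dotted eighth note

The bar of 11/8 = 44 thirty-second notes.
Express everything in thirty-second notes: quaver = 4; demisemiquaver = 1; crotchet tied to quaver (crotchet + quaver) = 12; a full sixteenth-note triplet (3 notes) (three triplet sixteenths span one eighth) = 4; dotted crotchet = 12; demisemiquaver = 1; quaver = 4.
Altogether 4 + 1 + 12 + 4 + 12 + 1 + 4 = 38.
Remaining: 44 − 38 = 6 thirty-second notes, which is a dotted eighth note.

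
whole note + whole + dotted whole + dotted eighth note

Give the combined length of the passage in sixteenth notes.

Working in sixteenth notes: whole note = 16; whole = 16; dotted whole = 24; dotted eighth note = 3.
Altogether 16 + 16 + 24 + 3 = 59 sixteenth notes.

59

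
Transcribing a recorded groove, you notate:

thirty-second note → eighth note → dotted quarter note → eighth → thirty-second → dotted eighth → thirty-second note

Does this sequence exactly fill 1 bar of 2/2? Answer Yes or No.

No

One bar of 2/2 = 32 thirty-second notes.
Working in thirty-second notes: thirty-second note = 1; eighth note = 4; dotted quarter note = 12; eighth = 4; thirty-second = 1; dotted eighth = 6; thirty-second note = 1.
Sum: 1 + 4 + 12 + 4 + 1 + 6 + 1 = 29.
29 falls short of 32, so the answer is No.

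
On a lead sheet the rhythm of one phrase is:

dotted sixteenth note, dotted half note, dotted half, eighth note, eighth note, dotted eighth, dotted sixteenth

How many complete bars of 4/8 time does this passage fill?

One bar of 4/8 = 16 thirty-second notes.
Convert each value to thirty-second notes: dotted sixteenth note = 3; dotted half note = 24; dotted half = 24; eighth note = 4; eighth note = 4; dotted eighth = 6; dotted sixteenth = 3.
Adding: 3 + 24 + 24 + 4 + 4 + 6 + 3 = 68.
68 ÷ 16 = 4 complete bars with 4 left over.

4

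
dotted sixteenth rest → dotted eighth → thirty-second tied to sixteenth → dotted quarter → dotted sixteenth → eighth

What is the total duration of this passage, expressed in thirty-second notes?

Each duration in thirty-second notes: dotted sixteenth rest = 3; dotted eighth = 6; thirty-second tied to sixteenth (thirty-second + sixteenth) = 3; dotted quarter = 12; dotted sixteenth = 3; eighth = 4.
Total: 3 + 6 + 3 + 12 + 3 + 4 = 31 thirty-second notes.

31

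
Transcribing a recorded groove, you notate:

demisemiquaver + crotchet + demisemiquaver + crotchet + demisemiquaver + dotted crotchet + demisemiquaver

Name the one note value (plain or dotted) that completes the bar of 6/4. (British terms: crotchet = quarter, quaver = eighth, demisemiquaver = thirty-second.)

half note

The bar of 6/4 = 48 thirty-second notes.
Convert each value to thirty-second notes: demisemiquaver = 1; crotchet = 8; demisemiquaver = 1; crotchet = 8; demisemiquaver = 1; dotted crotchet = 12; demisemiquaver = 1.
Adding: 1 + 8 + 1 + 8 + 1 + 12 + 1 = 32.
Remaining: 48 − 32 = 16 thirty-second notes, which is a half note.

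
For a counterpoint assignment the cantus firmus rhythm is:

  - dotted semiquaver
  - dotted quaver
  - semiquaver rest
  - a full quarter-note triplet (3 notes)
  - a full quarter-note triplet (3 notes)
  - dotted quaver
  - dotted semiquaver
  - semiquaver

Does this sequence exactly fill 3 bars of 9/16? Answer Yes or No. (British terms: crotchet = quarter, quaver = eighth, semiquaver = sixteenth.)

One bar of 9/16 = 18 thirty-second notes, so 3 bars = 54.
Convert each value to thirty-second notes: dotted semiquaver = 3; dotted quaver = 6; semiquaver rest = 2; a full quarter-note triplet (3 notes) (three triplet quarters span one half) = 16; a full quarter-note triplet (3 notes) (three triplet quarters span one half) = 16; dotted quaver = 6; dotted semiquaver = 3; semiquaver = 2.
Adding: 3 + 6 + 2 + 16 + 16 + 6 + 3 + 2 = 54.
54 equals 54, so the answer is Yes.

Yes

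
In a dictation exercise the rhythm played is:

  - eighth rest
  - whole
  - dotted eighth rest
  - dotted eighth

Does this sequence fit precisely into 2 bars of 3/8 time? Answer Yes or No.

One bar of 3/8 = 6 sixteenth notes, so 2 bars = 12.
Convert each value to sixteenth notes: eighth rest = 2; whole = 16; dotted eighth rest = 3; dotted eighth = 3.
Adding: 2 + 16 + 3 + 3 = 24.
24 exceeds 12, so the answer is No.

No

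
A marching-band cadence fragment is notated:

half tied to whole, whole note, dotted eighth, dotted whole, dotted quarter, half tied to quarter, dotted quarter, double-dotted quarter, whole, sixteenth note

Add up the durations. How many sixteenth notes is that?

Working in sixteenth notes: half tied to whole (half + whole) = 24; whole note = 16; dotted eighth = 3; dotted whole = 24; dotted quarter = 6; half tied to quarter (half + quarter) = 12; dotted quarter = 6; double-dotted quarter = 7; whole = 16; sixteenth note = 1.
Adding: 24 + 16 + 3 + 24 + 6 + 12 + 6 + 7 + 16 + 1 = 115 sixteenth notes.

115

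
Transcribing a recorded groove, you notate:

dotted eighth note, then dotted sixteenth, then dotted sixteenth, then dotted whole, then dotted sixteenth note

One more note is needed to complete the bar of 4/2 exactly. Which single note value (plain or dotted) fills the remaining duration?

thirty-second note

The bar of 4/2 = 64 thirty-second notes.
In thirty-second notes: dotted eighth note = 6; dotted sixteenth = 3; dotted sixteenth = 3; dotted whole = 48; dotted sixteenth note = 3.
Sum: 6 + 3 + 3 + 48 + 3 = 63.
Remaining: 64 − 63 = 1 thirty-second note, which is a thirty-second note.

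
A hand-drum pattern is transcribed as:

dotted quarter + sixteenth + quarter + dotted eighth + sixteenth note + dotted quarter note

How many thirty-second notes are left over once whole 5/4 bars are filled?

One bar of 5/4 = 20 sixteenth notes.
Express everything in sixteenth notes: dotted quarter = 6; sixteenth = 1; quarter = 4; dotted eighth = 3; sixteenth note = 1; dotted quarter note = 6.
Sum: 6 + 1 + 4 + 3 + 1 + 6 = 21.
21 ÷ 20 = 1 complete bar with 1 sixteenth note remaining = 2 thirty-second notes.

2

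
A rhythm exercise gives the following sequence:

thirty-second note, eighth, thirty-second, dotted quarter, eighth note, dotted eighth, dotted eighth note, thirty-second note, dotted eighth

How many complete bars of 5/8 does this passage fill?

2

One bar of 5/8 = 20 thirty-second notes.
Working in thirty-second notes: thirty-second note = 1; eighth = 4; thirty-second = 1; dotted quarter = 12; eighth note = 4; dotted eighth = 6; dotted eighth note = 6; thirty-second note = 1; dotted eighth = 6.
Adding: 1 + 4 + 1 + 12 + 4 + 6 + 6 + 1 + 6 = 41.
41 ÷ 20 = 2 complete bars with 1 left over.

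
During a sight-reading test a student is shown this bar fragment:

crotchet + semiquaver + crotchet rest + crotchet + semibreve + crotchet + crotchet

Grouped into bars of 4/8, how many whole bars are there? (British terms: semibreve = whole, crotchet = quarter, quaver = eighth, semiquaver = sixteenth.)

4

One bar of 4/8 = 8 sixteenth notes.
Convert each value to sixteenth notes: crotchet = 4; semiquaver = 1; crotchet rest = 4; crotchet = 4; semibreve = 16; crotchet = 4; crotchet = 4.
Altogether 4 + 1 + 4 + 4 + 16 + 4 + 4 = 37.
37 ÷ 8 = 4 complete bars with 5 left over.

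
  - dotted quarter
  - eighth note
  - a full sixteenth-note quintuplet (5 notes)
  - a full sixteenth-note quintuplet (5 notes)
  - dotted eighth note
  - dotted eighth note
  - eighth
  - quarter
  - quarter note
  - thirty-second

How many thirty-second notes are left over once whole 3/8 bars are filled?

One bar of 3/8 = 12 thirty-second notes.
Convert each value to thirty-second notes: dotted quarter = 12; eighth note = 4; a full sixteenth-note quintuplet (5 notes) (five quintuplet sixteenths span one quarter) = 8; a full sixteenth-note quintuplet (5 notes) (five quintuplet sixteenths span one quarter) = 8; dotted eighth note = 6; dotted eighth note = 6; eighth = 4; quarter = 8; quarter note = 8; thirty-second = 1.
Sum: 12 + 4 + 8 + 8 + 6 + 6 + 4 + 8 + 8 + 1 = 65.
65 ÷ 12 = 5 complete bars with 5 thirty-second notes remaining.

5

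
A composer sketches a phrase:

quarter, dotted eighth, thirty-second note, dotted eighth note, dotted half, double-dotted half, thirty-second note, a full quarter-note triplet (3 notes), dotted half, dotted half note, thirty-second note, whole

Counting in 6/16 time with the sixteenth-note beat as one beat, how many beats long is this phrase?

One sixteenth-note beat = 2 thirty-second notes.
Convert each value to thirty-second notes: quarter = 8; dotted eighth = 6; thirty-second note = 1; dotted eighth note = 6; dotted half = 24; double-dotted half = 28; thirty-second note = 1; a full quarter-note triplet (3 notes) (three triplet quarters span one half) = 16; dotted half = 24; dotted half note = 24; thirty-second note = 1; whole = 32.
Sum: 8 + 6 + 1 + 6 + 24 + 28 + 1 + 16 + 24 + 24 + 1 + 32 = 171.
171 ÷ 2 = 85.5 beats.

85.5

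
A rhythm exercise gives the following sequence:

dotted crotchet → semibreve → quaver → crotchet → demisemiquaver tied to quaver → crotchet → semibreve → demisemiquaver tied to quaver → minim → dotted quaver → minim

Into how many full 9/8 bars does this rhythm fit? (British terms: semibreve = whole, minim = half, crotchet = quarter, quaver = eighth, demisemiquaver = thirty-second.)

One bar of 9/8 = 36 thirty-second notes.
In thirty-second notes: dotted crotchet = 12; semibreve = 32; quaver = 4; crotchet = 8; demisemiquaver tied to quaver (demisemiquaver + quaver) = 5; crotchet = 8; semibreve = 32; demisemiquaver tied to quaver (demisemiquaver + quaver) = 5; minim = 16; dotted quaver = 6; minim = 16.
Sum: 12 + 32 + 4 + 8 + 5 + 8 + 32 + 5 + 16 + 6 + 16 = 144.
144 ÷ 36 = 4 complete bars with 0 left over.

4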